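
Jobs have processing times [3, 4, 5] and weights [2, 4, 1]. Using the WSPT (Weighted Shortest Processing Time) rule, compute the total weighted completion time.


Compute p/w ratios and sort ascending (WSPT): [(4, 4), (3, 2), (5, 1)]
Compute weighted completion times:
  Job (p=4,w=4): C=4, w*C=4*4=16
  Job (p=3,w=2): C=7, w*C=2*7=14
  Job (p=5,w=1): C=12, w*C=1*12=12
Total weighted completion time = 42

42


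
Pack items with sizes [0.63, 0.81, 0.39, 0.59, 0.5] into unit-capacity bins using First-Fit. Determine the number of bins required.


Place items sequentially using First-Fit:
  Item 0.63 -> new Bin 1
  Item 0.81 -> new Bin 2
  Item 0.39 -> new Bin 3
  Item 0.59 -> Bin 3 (now 0.98)
  Item 0.5 -> new Bin 4
Total bins used = 4

4


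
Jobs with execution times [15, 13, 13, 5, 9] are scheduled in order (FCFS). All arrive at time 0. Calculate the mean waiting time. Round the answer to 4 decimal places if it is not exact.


FCFS order (as given): [15, 13, 13, 5, 9]
Waiting times:
  Job 1: wait = 0
  Job 2: wait = 15
  Job 3: wait = 28
  Job 4: wait = 41
  Job 5: wait = 46
Sum of waiting times = 130
Average waiting time = 130/5 = 26.0

26.0


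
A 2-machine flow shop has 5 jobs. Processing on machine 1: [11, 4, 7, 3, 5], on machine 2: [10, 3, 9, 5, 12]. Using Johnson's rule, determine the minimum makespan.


Apply Johnson's rule:
  Group 1 (a <= b): [(4, 3, 5), (5, 5, 12), (3, 7, 9)]
  Group 2 (a > b): [(1, 11, 10), (2, 4, 3)]
Optimal job order: [4, 5, 3, 1, 2]
Schedule:
  Job 4: M1 done at 3, M2 done at 8
  Job 5: M1 done at 8, M2 done at 20
  Job 3: M1 done at 15, M2 done at 29
  Job 1: M1 done at 26, M2 done at 39
  Job 2: M1 done at 30, M2 done at 42
Makespan = 42

42


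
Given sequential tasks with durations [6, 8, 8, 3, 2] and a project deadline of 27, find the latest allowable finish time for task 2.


LF(activity 2) = deadline - sum of successor durations
Successors: activities 3 through 5 with durations [8, 3, 2]
Sum of successor durations = 13
LF = 27 - 13 = 14

14


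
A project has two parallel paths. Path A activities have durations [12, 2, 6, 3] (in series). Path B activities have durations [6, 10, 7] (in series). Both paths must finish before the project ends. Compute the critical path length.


Path A total = 12 + 2 + 6 + 3 = 23
Path B total = 6 + 10 + 7 = 23
Critical path = longest path = max(23, 23) = 23

23


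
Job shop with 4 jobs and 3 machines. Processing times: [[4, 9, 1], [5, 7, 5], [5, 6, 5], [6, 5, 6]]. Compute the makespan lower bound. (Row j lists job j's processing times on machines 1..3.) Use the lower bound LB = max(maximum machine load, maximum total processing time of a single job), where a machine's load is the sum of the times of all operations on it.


Machine loads:
  Machine 1: 4 + 5 + 5 + 6 = 20
  Machine 2: 9 + 7 + 6 + 5 = 27
  Machine 3: 1 + 5 + 5 + 6 = 17
Max machine load = 27
Job totals:
  Job 1: 14
  Job 2: 17
  Job 3: 16
  Job 4: 17
Max job total = 17
Lower bound = max(27, 17) = 27

27


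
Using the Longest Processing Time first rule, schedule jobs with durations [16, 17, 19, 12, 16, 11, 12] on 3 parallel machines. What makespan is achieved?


Sort jobs in decreasing order (LPT): [19, 17, 16, 16, 12, 12, 11]
Assign each job to the least loaded machine:
  Machine 1: jobs [19, 12], load = 31
  Machine 2: jobs [17, 12, 11], load = 40
  Machine 3: jobs [16, 16], load = 32
Makespan = max load = 40

40


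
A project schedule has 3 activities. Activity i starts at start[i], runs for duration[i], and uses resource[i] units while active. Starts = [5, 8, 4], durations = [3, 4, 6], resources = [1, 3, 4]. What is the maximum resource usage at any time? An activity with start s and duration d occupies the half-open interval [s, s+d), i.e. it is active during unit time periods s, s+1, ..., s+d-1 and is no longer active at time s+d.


Each activity i is active on [start_i, start_i + duration_i).
Compute total resource usage per time slot:
  t=0: active resources = [], total = 0
  t=1: active resources = [], total = 0
  t=2: active resources = [], total = 0
  t=3: active resources = [], total = 0
  t=4: active resources = [4], total = 4
  t=5: active resources = [1, 4], total = 5
  t=6: active resources = [1, 4], total = 5
  t=7: active resources = [1, 4], total = 5
  t=8: active resources = [3, 4], total = 7
  t=9: active resources = [3, 4], total = 7
  t=10: active resources = [3], total = 3
  t=11: active resources = [3], total = 3
Peak resource demand = 7

7


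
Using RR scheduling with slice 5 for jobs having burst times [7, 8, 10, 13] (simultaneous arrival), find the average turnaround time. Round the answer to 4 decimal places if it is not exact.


Time quantum = 5
Execution trace:
  J1 runs 5 units, time = 5
  J2 runs 5 units, time = 10
  J3 runs 5 units, time = 15
  J4 runs 5 units, time = 20
  J1 runs 2 units, time = 22
  J2 runs 3 units, time = 25
  J3 runs 5 units, time = 30
  J4 runs 5 units, time = 35
  J4 runs 3 units, time = 38
Finish times: [22, 25, 30, 38]
Average turnaround = 115/4 = 28.75

28.75


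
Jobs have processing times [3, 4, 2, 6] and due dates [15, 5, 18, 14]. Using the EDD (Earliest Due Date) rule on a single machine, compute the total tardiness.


Sort by due date (EDD order): [(4, 5), (6, 14), (3, 15), (2, 18)]
Compute completion times and tardiness:
  Job 1: p=4, d=5, C=4, tardiness=max(0,4-5)=0
  Job 2: p=6, d=14, C=10, tardiness=max(0,10-14)=0
  Job 3: p=3, d=15, C=13, tardiness=max(0,13-15)=0
  Job 4: p=2, d=18, C=15, tardiness=max(0,15-18)=0
Total tardiness = 0

0


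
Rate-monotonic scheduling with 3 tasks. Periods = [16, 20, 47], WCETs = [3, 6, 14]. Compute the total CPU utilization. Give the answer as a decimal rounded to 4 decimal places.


Compute individual utilizations (exact fractions):
  Task 1: C/T = 3/16 (approx. 0.1875)
  Task 2: C/T = 6/20 = 3/10 (approx. 0.3)
  Task 3: C/T = 14/47 (approx. 0.2979)
Total utilization U = 3/16 + 3/10 + 14/47 = 2953/3760
Rounded to 4 decimal places: U = 0.7854
RM (Liu & Layland) bound for 3 tasks = 0.779763; compare with U = 2953/3760 (approx. 0.785372)
bound < U <= 1, so the RM sufficient condition is not met (inconclusive; an exact test such as response-time analysis is needed).

0.7854


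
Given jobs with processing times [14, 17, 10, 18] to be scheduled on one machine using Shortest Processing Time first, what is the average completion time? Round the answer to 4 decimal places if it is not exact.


Sort jobs by processing time (SPT order): [10, 14, 17, 18]
Compute completion times sequentially:
  Job 1: processing = 10, completes at 10
  Job 2: processing = 14, completes at 24
  Job 3: processing = 17, completes at 41
  Job 4: processing = 18, completes at 59
Sum of completion times = 134
Average completion time = 134/4 = 33.5

33.5


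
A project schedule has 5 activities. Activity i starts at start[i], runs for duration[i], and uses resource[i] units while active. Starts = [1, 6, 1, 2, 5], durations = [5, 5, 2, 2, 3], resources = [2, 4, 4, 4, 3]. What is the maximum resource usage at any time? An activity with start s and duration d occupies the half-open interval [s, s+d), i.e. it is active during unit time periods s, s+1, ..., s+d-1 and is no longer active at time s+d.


Each activity i is active on [start_i, start_i + duration_i).
Compute total resource usage per time slot:
  t=0: active resources = [], total = 0
  t=1: active resources = [2, 4], total = 6
  t=2: active resources = [2, 4, 4], total = 10
  t=3: active resources = [2, 4], total = 6
  t=4: active resources = [2], total = 2
  t=5: active resources = [2, 3], total = 5
  t=6: active resources = [4, 3], total = 7
  t=7: active resources = [4, 3], total = 7
  t=8: active resources = [4], total = 4
  t=9: active resources = [4], total = 4
  t=10: active resources = [4], total = 4
Peak resource demand = 10

10


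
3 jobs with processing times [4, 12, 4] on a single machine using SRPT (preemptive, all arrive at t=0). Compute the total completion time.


Since all jobs arrive at t=0, SRPT equals SPT ordering.
SPT order: [4, 4, 12]
Completion times:
  Job 1: p=4, C=4
  Job 2: p=4, C=8
  Job 3: p=12, C=20
Total completion time = 4 + 8 + 20 = 32

32


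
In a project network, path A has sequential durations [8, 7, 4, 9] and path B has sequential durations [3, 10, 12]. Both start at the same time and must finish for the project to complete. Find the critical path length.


Path A total = 8 + 7 + 4 + 9 = 28
Path B total = 3 + 10 + 12 = 25
Critical path = longest path = max(28, 25) = 28

28


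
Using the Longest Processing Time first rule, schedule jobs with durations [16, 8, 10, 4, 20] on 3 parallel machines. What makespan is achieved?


Sort jobs in decreasing order (LPT): [20, 16, 10, 8, 4]
Assign each job to the least loaded machine:
  Machine 1: jobs [20], load = 20
  Machine 2: jobs [16, 4], load = 20
  Machine 3: jobs [10, 8], load = 18
Makespan = max load = 20

20


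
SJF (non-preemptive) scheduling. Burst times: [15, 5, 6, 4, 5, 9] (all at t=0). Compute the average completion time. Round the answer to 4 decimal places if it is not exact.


SJF order (ascending): [4, 5, 5, 6, 9, 15]
Completion times:
  Job 1: burst=4, C=4
  Job 2: burst=5, C=9
  Job 3: burst=5, C=14
  Job 4: burst=6, C=20
  Job 5: burst=9, C=29
  Job 6: burst=15, C=44
Average completion = 120/6 = 20.0

20.0


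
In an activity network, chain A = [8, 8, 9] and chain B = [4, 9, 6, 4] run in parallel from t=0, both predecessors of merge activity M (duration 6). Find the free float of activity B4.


ES(B4) = sum of predecessors on chain B = 19
EF(B4) = ES + duration = 19 + 4 = 23
Successor of B4 is M. ES(M) = max(sum(A), sum(B)) = max(25, 23) = 25
Free float = ES(successor) - EF(current) = 25 - 23 = 2

2


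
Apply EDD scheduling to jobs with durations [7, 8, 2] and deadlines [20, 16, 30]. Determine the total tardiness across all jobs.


Sort by due date (EDD order): [(8, 16), (7, 20), (2, 30)]
Compute completion times and tardiness:
  Job 1: p=8, d=16, C=8, tardiness=max(0,8-16)=0
  Job 2: p=7, d=20, C=15, tardiness=max(0,15-20)=0
  Job 3: p=2, d=30, C=17, tardiness=max(0,17-30)=0
Total tardiness = 0

0


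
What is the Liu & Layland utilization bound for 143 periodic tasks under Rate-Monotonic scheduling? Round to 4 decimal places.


Compute 2^(1/143) = 1.0048589497
Subtract 1: 1.0048589497 - 1 = 0.0048589497
Multiply by n: 143 * 0.0048589497 = 0.6948298071
Round to 4 dp: 0.6948

0.6948


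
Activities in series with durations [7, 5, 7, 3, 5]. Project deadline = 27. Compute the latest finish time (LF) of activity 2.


LF(activity 2) = deadline - sum of successor durations
Successors: activities 3 through 5 with durations [7, 3, 5]
Sum of successor durations = 15
LF = 27 - 15 = 12

12


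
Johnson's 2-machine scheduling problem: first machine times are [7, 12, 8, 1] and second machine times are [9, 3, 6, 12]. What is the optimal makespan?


Apply Johnson's rule:
  Group 1 (a <= b): [(4, 1, 12), (1, 7, 9)]
  Group 2 (a > b): [(3, 8, 6), (2, 12, 3)]
Optimal job order: [4, 1, 3, 2]
Schedule:
  Job 4: M1 done at 1, M2 done at 13
  Job 1: M1 done at 8, M2 done at 22
  Job 3: M1 done at 16, M2 done at 28
  Job 2: M1 done at 28, M2 done at 31
Makespan = 31

31


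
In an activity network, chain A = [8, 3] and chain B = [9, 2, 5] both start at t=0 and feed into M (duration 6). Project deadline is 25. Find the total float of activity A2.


Forward pass: ES(A2) = sum of predecessors on chain A = 8
EF = ES + duration = 8 + 3 = 11
Backward pass: LF(M) = deadline = 25; LS(M) = 25 - 6 = 19
LF(A2) = LS(M) - sum(successors on chain A) = 19 - 0 = 19
LS = LF - duration = 19 - 3 = 16
Total float = LS - ES = 16 - 8 = 8

8


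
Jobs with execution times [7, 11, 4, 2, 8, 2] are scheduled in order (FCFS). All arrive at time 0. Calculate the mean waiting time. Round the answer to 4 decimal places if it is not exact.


FCFS order (as given): [7, 11, 4, 2, 8, 2]
Waiting times:
  Job 1: wait = 0
  Job 2: wait = 7
  Job 3: wait = 18
  Job 4: wait = 22
  Job 5: wait = 24
  Job 6: wait = 32
Sum of waiting times = 103
Average waiting time = 103/6 = 17.1667

17.1667


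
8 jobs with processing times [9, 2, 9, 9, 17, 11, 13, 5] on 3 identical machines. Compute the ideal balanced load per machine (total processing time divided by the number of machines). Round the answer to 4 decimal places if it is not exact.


Total processing time = 9 + 2 + 9 + 9 + 17 + 11 + 13 + 5 = 75
Number of machines = 3
Ideal balanced load = 75 / 3 = 25.0

25.0


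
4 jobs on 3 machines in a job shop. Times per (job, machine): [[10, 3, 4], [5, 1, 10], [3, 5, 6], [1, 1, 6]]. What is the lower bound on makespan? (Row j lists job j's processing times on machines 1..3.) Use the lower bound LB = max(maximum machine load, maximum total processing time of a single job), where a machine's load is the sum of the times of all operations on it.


Machine loads:
  Machine 1: 10 + 5 + 3 + 1 = 19
  Machine 2: 3 + 1 + 5 + 1 = 10
  Machine 3: 4 + 10 + 6 + 6 = 26
Max machine load = 26
Job totals:
  Job 1: 17
  Job 2: 16
  Job 3: 14
  Job 4: 8
Max job total = 17
Lower bound = max(26, 17) = 26

26


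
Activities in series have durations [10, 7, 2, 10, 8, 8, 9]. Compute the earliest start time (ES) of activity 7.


Activity 7 starts after activities 1 through 6 complete.
Predecessor durations: [10, 7, 2, 10, 8, 8]
ES = 10 + 7 + 2 + 10 + 8 + 8 = 45

45


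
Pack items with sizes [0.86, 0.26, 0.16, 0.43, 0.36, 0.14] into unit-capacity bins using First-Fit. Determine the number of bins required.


Place items sequentially using First-Fit:
  Item 0.86 -> new Bin 1
  Item 0.26 -> new Bin 2
  Item 0.16 -> Bin 2 (now 0.42)
  Item 0.43 -> Bin 2 (now 0.85)
  Item 0.36 -> new Bin 3
  Item 0.14 -> Bin 1 (now 1.0)
Total bins used = 3

3


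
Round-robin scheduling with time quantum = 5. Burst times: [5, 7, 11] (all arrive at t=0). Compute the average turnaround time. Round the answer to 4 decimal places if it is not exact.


Time quantum = 5
Execution trace:
  J1 runs 5 units, time = 5
  J2 runs 5 units, time = 10
  J3 runs 5 units, time = 15
  J2 runs 2 units, time = 17
  J3 runs 5 units, time = 22
  J3 runs 1 units, time = 23
Finish times: [5, 17, 23]
Average turnaround = 45/3 = 15.0

15.0


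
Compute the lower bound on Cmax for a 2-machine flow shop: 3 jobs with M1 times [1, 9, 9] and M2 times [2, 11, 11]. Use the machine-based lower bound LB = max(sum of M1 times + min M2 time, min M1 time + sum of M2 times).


LB1 = sum(M1 times) + min(M2 times) = 19 + 2 = 21
LB2 = min(M1 times) + sum(M2 times) = 1 + 24 = 25
Lower bound = max(LB1, LB2) = max(21, 25) = 25

25


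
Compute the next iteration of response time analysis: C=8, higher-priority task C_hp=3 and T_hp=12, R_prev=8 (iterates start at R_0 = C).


R_next = C + ceil(R_prev / T_hp) * C_hp
ceil(8 / 12) = ceil(0.6667) = 1
Interference = 1 * 3 = 3
R_next = 8 + 3 = 11

11


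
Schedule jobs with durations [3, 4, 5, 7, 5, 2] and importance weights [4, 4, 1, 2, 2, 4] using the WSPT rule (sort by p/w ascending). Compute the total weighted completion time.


Compute p/w ratios and sort ascending (WSPT): [(2, 4), (3, 4), (4, 4), (5, 2), (7, 2), (5, 1)]
Compute weighted completion times:
  Job (p=2,w=4): C=2, w*C=4*2=8
  Job (p=3,w=4): C=5, w*C=4*5=20
  Job (p=4,w=4): C=9, w*C=4*9=36
  Job (p=5,w=2): C=14, w*C=2*14=28
  Job (p=7,w=2): C=21, w*C=2*21=42
  Job (p=5,w=1): C=26, w*C=1*26=26
Total weighted completion time = 160

160


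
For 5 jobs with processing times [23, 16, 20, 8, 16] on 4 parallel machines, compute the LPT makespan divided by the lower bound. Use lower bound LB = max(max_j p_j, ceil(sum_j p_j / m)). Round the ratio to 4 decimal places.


LPT order: [23, 20, 16, 16, 8]
Machine loads after assignment: [23, 20, 24, 16]
LPT makespan = 24
Lower bound = max(max_job, ceil(total/4)) = max(23, 21) = 23
Ratio = 24 / 23 = 1.0435

1.0435


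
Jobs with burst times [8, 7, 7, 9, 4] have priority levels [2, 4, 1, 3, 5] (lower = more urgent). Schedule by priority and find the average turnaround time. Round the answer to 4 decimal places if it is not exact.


Sort by priority (ascending = highest first):
Order: [(1, 7), (2, 8), (3, 9), (4, 7), (5, 4)]
Completion times:
  Priority 1, burst=7, C=7
  Priority 2, burst=8, C=15
  Priority 3, burst=9, C=24
  Priority 4, burst=7, C=31
  Priority 5, burst=4, C=35
Average turnaround = 112/5 = 22.4

22.4


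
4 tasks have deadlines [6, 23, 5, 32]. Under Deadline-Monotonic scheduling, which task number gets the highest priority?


Sort tasks by relative deadline (ascending):
  Task 3: deadline = 5
  Task 1: deadline = 6
  Task 2: deadline = 23
  Task 4: deadline = 32
Priority order (highest first): [3, 1, 2, 4]
Highest priority task = 3

3


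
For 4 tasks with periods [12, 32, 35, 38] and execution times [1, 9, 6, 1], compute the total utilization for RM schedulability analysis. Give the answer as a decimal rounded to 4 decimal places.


Compute individual utilizations (exact fractions):
  Task 1: C/T = 1/12 (approx. 0.0833)
  Task 2: C/T = 9/32 (approx. 0.2813)
  Task 3: C/T = 6/35 (approx. 0.1714)
  Task 4: C/T = 1/38 (approx. 0.0263)
Total utilization U = 1/12 + 9/32 + 6/35 + 1/38 = 35899/63840
Rounded to 4 decimal places: U = 0.5623
RM (Liu & Layland) bound for 4 tasks = 0.756828; compare with U = 35899/63840 (approx. 0.562328)
U <= bound, so schedulable by RM sufficient condition.

0.5623


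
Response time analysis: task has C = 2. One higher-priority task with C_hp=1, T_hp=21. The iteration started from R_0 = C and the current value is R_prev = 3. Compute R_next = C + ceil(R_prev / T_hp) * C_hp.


R_next = C + ceil(R_prev / T_hp) * C_hp
ceil(3 / 21) = ceil(0.1429) = 1
Interference = 1 * 1 = 1
R_next = 2 + 1 = 3
R_next = R_prev, so the iteration has converged (response time = 3).

3


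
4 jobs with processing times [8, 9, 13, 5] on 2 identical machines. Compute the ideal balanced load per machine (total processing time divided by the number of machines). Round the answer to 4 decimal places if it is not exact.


Total processing time = 8 + 9 + 13 + 5 = 35
Number of machines = 2
Ideal balanced load = 35 / 2 = 17.5

17.5


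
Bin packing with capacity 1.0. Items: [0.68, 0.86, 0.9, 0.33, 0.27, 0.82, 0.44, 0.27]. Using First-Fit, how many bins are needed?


Place items sequentially using First-Fit:
  Item 0.68 -> new Bin 1
  Item 0.86 -> new Bin 2
  Item 0.9 -> new Bin 3
  Item 0.33 -> new Bin 4
  Item 0.27 -> Bin 1 (now 0.95)
  Item 0.82 -> new Bin 5
  Item 0.44 -> Bin 4 (now 0.77)
  Item 0.27 -> new Bin 6
Total bins used = 6

6


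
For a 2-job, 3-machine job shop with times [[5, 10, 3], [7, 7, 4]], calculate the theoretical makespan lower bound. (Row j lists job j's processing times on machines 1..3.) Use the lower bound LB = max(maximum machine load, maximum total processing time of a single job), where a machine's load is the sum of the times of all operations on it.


Machine loads:
  Machine 1: 5 + 7 = 12
  Machine 2: 10 + 7 = 17
  Machine 3: 3 + 4 = 7
Max machine load = 17
Job totals:
  Job 1: 18
  Job 2: 18
Max job total = 18
Lower bound = max(17, 18) = 18

18


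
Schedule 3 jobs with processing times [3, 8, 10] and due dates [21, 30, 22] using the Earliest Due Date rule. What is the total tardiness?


Sort by due date (EDD order): [(3, 21), (10, 22), (8, 30)]
Compute completion times and tardiness:
  Job 1: p=3, d=21, C=3, tardiness=max(0,3-21)=0
  Job 2: p=10, d=22, C=13, tardiness=max(0,13-22)=0
  Job 3: p=8, d=30, C=21, tardiness=max(0,21-30)=0
Total tardiness = 0

0


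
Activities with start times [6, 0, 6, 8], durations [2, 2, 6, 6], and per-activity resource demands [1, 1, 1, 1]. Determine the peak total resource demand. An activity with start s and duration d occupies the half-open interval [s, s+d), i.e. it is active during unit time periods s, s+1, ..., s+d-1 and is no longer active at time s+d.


Each activity i is active on [start_i, start_i + duration_i).
Compute total resource usage per time slot:
  t=0: active resources = [1], total = 1
  t=1: active resources = [1], total = 1
  t=2: active resources = [], total = 0
  t=3: active resources = [], total = 0
  t=4: active resources = [], total = 0
  t=5: active resources = [], total = 0
  t=6: active resources = [1, 1], total = 2
  t=7: active resources = [1, 1], total = 2
  t=8: active resources = [1, 1], total = 2
  t=9: active resources = [1, 1], total = 2
  t=10: active resources = [1, 1], total = 2
  t=11: active resources = [1, 1], total = 2
  t=12: active resources = [1], total = 1
  t=13: active resources = [1], total = 1
Peak resource demand = 2

2


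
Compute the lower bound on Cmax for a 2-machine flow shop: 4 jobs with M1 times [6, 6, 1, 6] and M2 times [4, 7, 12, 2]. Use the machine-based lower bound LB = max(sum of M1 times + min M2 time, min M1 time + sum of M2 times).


LB1 = sum(M1 times) + min(M2 times) = 19 + 2 = 21
LB2 = min(M1 times) + sum(M2 times) = 1 + 25 = 26
Lower bound = max(LB1, LB2) = max(21, 26) = 26

26


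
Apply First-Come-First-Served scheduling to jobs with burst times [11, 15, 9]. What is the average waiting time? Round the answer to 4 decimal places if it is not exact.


FCFS order (as given): [11, 15, 9]
Waiting times:
  Job 1: wait = 0
  Job 2: wait = 11
  Job 3: wait = 26
Sum of waiting times = 37
Average waiting time = 37/3 = 12.3333

12.3333


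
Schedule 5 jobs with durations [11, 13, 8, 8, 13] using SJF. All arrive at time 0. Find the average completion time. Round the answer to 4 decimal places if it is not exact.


SJF order (ascending): [8, 8, 11, 13, 13]
Completion times:
  Job 1: burst=8, C=8
  Job 2: burst=8, C=16
  Job 3: burst=11, C=27
  Job 4: burst=13, C=40
  Job 5: burst=13, C=53
Average completion = 144/5 = 28.8

28.8


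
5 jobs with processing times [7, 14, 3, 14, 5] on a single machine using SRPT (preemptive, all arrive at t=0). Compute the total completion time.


Since all jobs arrive at t=0, SRPT equals SPT ordering.
SPT order: [3, 5, 7, 14, 14]
Completion times:
  Job 1: p=3, C=3
  Job 2: p=5, C=8
  Job 3: p=7, C=15
  Job 4: p=14, C=29
  Job 5: p=14, C=43
Total completion time = 3 + 8 + 15 + 29 + 43 = 98

98


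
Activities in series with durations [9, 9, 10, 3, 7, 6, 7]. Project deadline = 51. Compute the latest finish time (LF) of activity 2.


LF(activity 2) = deadline - sum of successor durations
Successors: activities 3 through 7 with durations [10, 3, 7, 6, 7]
Sum of successor durations = 33
LF = 51 - 33 = 18

18


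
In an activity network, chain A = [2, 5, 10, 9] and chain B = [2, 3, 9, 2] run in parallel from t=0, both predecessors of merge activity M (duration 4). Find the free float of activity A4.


ES(A4) = sum of predecessors on chain A = 17
EF(A4) = ES + duration = 17 + 9 = 26
Successor of A4 is M. ES(M) = max(sum(A), sum(B)) = max(26, 16) = 26
Free float = ES(successor) - EF(current) = 26 - 26 = 0

0


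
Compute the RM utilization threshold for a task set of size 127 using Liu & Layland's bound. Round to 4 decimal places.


Compute 2^(1/127) = 1.0054727730
Subtract 1: 1.0054727730 - 1 = 0.0054727730
Multiply by n: 127 * 0.0054727730 = 0.6950421710
Round to 4 dp: 0.6950

0.6950


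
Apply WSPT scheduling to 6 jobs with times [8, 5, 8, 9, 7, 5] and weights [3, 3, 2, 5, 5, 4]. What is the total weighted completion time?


Compute p/w ratios and sort ascending (WSPT): [(5, 4), (7, 5), (5, 3), (9, 5), (8, 3), (8, 2)]
Compute weighted completion times:
  Job (p=5,w=4): C=5, w*C=4*5=20
  Job (p=7,w=5): C=12, w*C=5*12=60
  Job (p=5,w=3): C=17, w*C=3*17=51
  Job (p=9,w=5): C=26, w*C=5*26=130
  Job (p=8,w=3): C=34, w*C=3*34=102
  Job (p=8,w=2): C=42, w*C=2*42=84
Total weighted completion time = 447

447


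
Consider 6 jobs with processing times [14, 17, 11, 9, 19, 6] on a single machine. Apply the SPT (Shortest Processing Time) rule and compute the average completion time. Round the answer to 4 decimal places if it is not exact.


Sort jobs by processing time (SPT order): [6, 9, 11, 14, 17, 19]
Compute completion times sequentially:
  Job 1: processing = 6, completes at 6
  Job 2: processing = 9, completes at 15
  Job 3: processing = 11, completes at 26
  Job 4: processing = 14, completes at 40
  Job 5: processing = 17, completes at 57
  Job 6: processing = 19, completes at 76
Sum of completion times = 220
Average completion time = 220/6 = 36.6667

36.6667


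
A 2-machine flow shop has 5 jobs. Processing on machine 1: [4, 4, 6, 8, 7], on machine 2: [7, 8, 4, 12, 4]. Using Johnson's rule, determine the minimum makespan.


Apply Johnson's rule:
  Group 1 (a <= b): [(1, 4, 7), (2, 4, 8), (4, 8, 12)]
  Group 2 (a > b): [(3, 6, 4), (5, 7, 4)]
Optimal job order: [1, 2, 4, 3, 5]
Schedule:
  Job 1: M1 done at 4, M2 done at 11
  Job 2: M1 done at 8, M2 done at 19
  Job 4: M1 done at 16, M2 done at 31
  Job 3: M1 done at 22, M2 done at 35
  Job 5: M1 done at 29, M2 done at 39
Makespan = 39

39


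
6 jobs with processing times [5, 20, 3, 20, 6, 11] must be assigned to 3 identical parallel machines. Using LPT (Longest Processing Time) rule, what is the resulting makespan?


Sort jobs in decreasing order (LPT): [20, 20, 11, 6, 5, 3]
Assign each job to the least loaded machine:
  Machine 1: jobs [20, 3], load = 23
  Machine 2: jobs [20], load = 20
  Machine 3: jobs [11, 6, 5], load = 22
Makespan = max load = 23

23


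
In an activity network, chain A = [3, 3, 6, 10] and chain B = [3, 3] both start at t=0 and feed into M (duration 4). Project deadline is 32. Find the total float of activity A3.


Forward pass: ES(A3) = sum of predecessors on chain A = 6
EF = ES + duration = 6 + 6 = 12
Backward pass: LF(M) = deadline = 32; LS(M) = 32 - 4 = 28
LF(A3) = LS(M) - sum(successors on chain A) = 28 - 10 = 18
LS = LF - duration = 18 - 6 = 12
Total float = LS - ES = 12 - 6 = 6

6


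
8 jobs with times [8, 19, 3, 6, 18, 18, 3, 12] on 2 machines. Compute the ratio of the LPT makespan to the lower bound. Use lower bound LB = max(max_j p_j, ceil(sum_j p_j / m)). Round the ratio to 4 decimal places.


LPT order: [19, 18, 18, 12, 8, 6, 3, 3]
Machine loads after assignment: [45, 42]
LPT makespan = 45
Lower bound = max(max_job, ceil(total/2)) = max(19, 44) = 44
Ratio = 45 / 44 = 1.0227

1.0227


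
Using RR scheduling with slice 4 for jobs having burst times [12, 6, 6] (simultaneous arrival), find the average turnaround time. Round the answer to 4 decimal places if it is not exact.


Time quantum = 4
Execution trace:
  J1 runs 4 units, time = 4
  J2 runs 4 units, time = 8
  J3 runs 4 units, time = 12
  J1 runs 4 units, time = 16
  J2 runs 2 units, time = 18
  J3 runs 2 units, time = 20
  J1 runs 4 units, time = 24
Finish times: [24, 18, 20]
Average turnaround = 62/3 = 20.6667

20.6667


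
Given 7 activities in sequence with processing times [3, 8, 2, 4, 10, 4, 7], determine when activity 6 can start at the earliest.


Activity 6 starts after activities 1 through 5 complete.
Predecessor durations: [3, 8, 2, 4, 10]
ES = 3 + 8 + 2 + 4 + 10 = 27

27


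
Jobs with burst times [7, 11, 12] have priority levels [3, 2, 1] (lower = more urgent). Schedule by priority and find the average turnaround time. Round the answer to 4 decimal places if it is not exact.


Sort by priority (ascending = highest first):
Order: [(1, 12), (2, 11), (3, 7)]
Completion times:
  Priority 1, burst=12, C=12
  Priority 2, burst=11, C=23
  Priority 3, burst=7, C=30
Average turnaround = 65/3 = 21.6667

21.6667


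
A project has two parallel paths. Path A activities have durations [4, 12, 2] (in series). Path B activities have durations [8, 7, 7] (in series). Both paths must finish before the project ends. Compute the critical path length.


Path A total = 4 + 12 + 2 = 18
Path B total = 8 + 7 + 7 = 22
Critical path = longest path = max(18, 22) = 22

22


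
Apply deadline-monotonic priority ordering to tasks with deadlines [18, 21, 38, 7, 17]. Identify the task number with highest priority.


Sort tasks by relative deadline (ascending):
  Task 4: deadline = 7
  Task 5: deadline = 17
  Task 1: deadline = 18
  Task 2: deadline = 21
  Task 3: deadline = 38
Priority order (highest first): [4, 5, 1, 2, 3]
Highest priority task = 4

4


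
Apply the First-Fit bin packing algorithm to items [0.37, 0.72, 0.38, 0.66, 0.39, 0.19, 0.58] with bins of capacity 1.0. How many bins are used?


Place items sequentially using First-Fit:
  Item 0.37 -> new Bin 1
  Item 0.72 -> new Bin 2
  Item 0.38 -> Bin 1 (now 0.75)
  Item 0.66 -> new Bin 3
  Item 0.39 -> new Bin 4
  Item 0.19 -> Bin 1 (now 0.94)
  Item 0.58 -> Bin 4 (now 0.97)
Total bins used = 4

4


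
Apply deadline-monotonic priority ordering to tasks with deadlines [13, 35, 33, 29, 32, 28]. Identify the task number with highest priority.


Sort tasks by relative deadline (ascending):
  Task 1: deadline = 13
  Task 6: deadline = 28
  Task 4: deadline = 29
  Task 5: deadline = 32
  Task 3: deadline = 33
  Task 2: deadline = 35
Priority order (highest first): [1, 6, 4, 5, 3, 2]
Highest priority task = 1

1


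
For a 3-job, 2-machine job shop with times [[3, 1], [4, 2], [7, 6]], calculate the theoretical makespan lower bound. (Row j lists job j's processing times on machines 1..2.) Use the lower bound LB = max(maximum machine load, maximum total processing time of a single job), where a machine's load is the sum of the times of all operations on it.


Machine loads:
  Machine 1: 3 + 4 + 7 = 14
  Machine 2: 1 + 2 + 6 = 9
Max machine load = 14
Job totals:
  Job 1: 4
  Job 2: 6
  Job 3: 13
Max job total = 13
Lower bound = max(14, 13) = 14

14


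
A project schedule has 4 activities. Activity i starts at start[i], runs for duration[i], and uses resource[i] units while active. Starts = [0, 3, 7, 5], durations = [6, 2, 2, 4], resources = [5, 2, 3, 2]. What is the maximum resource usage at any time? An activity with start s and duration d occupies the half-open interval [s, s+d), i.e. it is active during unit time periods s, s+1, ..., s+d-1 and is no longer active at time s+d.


Each activity i is active on [start_i, start_i + duration_i).
Compute total resource usage per time slot:
  t=0: active resources = [5], total = 5
  t=1: active resources = [5], total = 5
  t=2: active resources = [5], total = 5
  t=3: active resources = [5, 2], total = 7
  t=4: active resources = [5, 2], total = 7
  t=5: active resources = [5, 2], total = 7
  t=6: active resources = [2], total = 2
  t=7: active resources = [3, 2], total = 5
  t=8: active resources = [3, 2], total = 5
Peak resource demand = 7

7


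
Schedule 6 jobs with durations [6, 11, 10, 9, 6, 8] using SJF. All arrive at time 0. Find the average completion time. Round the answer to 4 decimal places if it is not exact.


SJF order (ascending): [6, 6, 8, 9, 10, 11]
Completion times:
  Job 1: burst=6, C=6
  Job 2: burst=6, C=12
  Job 3: burst=8, C=20
  Job 4: burst=9, C=29
  Job 5: burst=10, C=39
  Job 6: burst=11, C=50
Average completion = 156/6 = 26.0

26.0


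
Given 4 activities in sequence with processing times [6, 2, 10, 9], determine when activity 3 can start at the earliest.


Activity 3 starts after activities 1 through 2 complete.
Predecessor durations: [6, 2]
ES = 6 + 2 = 8

8


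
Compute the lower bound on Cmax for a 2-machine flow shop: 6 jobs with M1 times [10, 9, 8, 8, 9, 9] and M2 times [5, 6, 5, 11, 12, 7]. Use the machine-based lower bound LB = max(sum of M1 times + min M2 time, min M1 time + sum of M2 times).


LB1 = sum(M1 times) + min(M2 times) = 53 + 5 = 58
LB2 = min(M1 times) + sum(M2 times) = 8 + 46 = 54
Lower bound = max(LB1, LB2) = max(58, 54) = 58

58


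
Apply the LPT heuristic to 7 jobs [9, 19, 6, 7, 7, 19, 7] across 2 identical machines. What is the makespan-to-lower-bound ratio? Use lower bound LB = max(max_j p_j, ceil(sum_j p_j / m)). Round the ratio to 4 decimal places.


LPT order: [19, 19, 9, 7, 7, 7, 6]
Machine loads after assignment: [35, 39]
LPT makespan = 39
Lower bound = max(max_job, ceil(total/2)) = max(19, 37) = 37
Ratio = 39 / 37 = 1.0541

1.0541


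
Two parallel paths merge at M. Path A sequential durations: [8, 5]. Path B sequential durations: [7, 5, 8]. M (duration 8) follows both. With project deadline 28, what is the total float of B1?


Forward pass: ES(B1) = sum of predecessors on chain B = 0
EF = ES + duration = 0 + 7 = 7
Backward pass: LF(M) = deadline = 28; LS(M) = 28 - 8 = 20
LF(B1) = LS(M) - sum(successors on chain B) = 20 - 13 = 7
LS = LF - duration = 7 - 7 = 0
Total float = LS - ES = 0 - 0 = 0

0


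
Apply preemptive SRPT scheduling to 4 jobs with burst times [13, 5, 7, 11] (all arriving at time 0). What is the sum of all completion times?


Since all jobs arrive at t=0, SRPT equals SPT ordering.
SPT order: [5, 7, 11, 13]
Completion times:
  Job 1: p=5, C=5
  Job 2: p=7, C=12
  Job 3: p=11, C=23
  Job 4: p=13, C=36
Total completion time = 5 + 12 + 23 + 36 = 76

76


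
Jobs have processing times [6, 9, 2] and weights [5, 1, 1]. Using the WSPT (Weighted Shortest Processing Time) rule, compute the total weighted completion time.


Compute p/w ratios and sort ascending (WSPT): [(6, 5), (2, 1), (9, 1)]
Compute weighted completion times:
  Job (p=6,w=5): C=6, w*C=5*6=30
  Job (p=2,w=1): C=8, w*C=1*8=8
  Job (p=9,w=1): C=17, w*C=1*17=17
Total weighted completion time = 55

55


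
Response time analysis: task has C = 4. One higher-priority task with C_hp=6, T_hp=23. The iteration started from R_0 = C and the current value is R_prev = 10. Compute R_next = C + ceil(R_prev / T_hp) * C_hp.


R_next = C + ceil(R_prev / T_hp) * C_hp
ceil(10 / 23) = ceil(0.4348) = 1
Interference = 1 * 6 = 6
R_next = 4 + 6 = 10
R_next = R_prev, so the iteration has converged (response time = 10).

10


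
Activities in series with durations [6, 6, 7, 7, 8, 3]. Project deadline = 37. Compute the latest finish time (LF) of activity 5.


LF(activity 5) = deadline - sum of successor durations
Successors: activities 6 through 6 with durations [3]
Sum of successor durations = 3
LF = 37 - 3 = 34

34


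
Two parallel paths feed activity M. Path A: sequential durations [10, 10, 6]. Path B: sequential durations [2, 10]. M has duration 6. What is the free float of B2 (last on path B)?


ES(B2) = sum of predecessors on chain B = 2
EF(B2) = ES + duration = 2 + 10 = 12
Successor of B2 is M. ES(M) = max(sum(A), sum(B)) = max(26, 12) = 26
Free float = ES(successor) - EF(current) = 26 - 12 = 14

14


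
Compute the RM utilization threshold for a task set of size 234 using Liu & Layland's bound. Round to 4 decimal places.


Compute 2^(1/234) = 1.0029665590
Subtract 1: 1.0029665590 - 1 = 0.0029665590
Multiply by n: 234 * 0.0029665590 = 0.6941748060
Round to 4 dp: 0.6942

0.6942


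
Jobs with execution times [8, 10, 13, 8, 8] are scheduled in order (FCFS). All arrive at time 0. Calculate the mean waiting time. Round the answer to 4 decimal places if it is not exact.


FCFS order (as given): [8, 10, 13, 8, 8]
Waiting times:
  Job 1: wait = 0
  Job 2: wait = 8
  Job 3: wait = 18
  Job 4: wait = 31
  Job 5: wait = 39
Sum of waiting times = 96
Average waiting time = 96/5 = 19.2

19.2


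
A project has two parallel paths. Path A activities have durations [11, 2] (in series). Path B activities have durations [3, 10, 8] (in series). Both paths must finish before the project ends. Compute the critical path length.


Path A total = 11 + 2 = 13
Path B total = 3 + 10 + 8 = 21
Critical path = longest path = max(13, 21) = 21

21


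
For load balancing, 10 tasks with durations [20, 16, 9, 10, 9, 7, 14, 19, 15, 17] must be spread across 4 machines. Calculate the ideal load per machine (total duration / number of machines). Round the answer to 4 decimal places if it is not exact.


Total processing time = 20 + 16 + 9 + 10 + 9 + 7 + 14 + 19 + 15 + 17 = 136
Number of machines = 4
Ideal balanced load = 136 / 4 = 34.0

34.0


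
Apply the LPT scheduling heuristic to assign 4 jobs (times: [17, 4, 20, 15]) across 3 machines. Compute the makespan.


Sort jobs in decreasing order (LPT): [20, 17, 15, 4]
Assign each job to the least loaded machine:
  Machine 1: jobs [20], load = 20
  Machine 2: jobs [17], load = 17
  Machine 3: jobs [15, 4], load = 19
Makespan = max load = 20

20


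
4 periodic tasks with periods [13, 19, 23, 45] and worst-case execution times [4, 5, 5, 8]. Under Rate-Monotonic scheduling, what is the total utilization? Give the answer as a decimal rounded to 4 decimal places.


Compute individual utilizations (exact fractions):
  Task 1: C/T = 4/13 (approx. 0.3077)
  Task 2: C/T = 5/19 (approx. 0.2632)
  Task 3: C/T = 5/23 (approx. 0.2174)
  Task 4: C/T = 8/45 (approx. 0.1778)
Total utilization U = 4/13 + 5/19 + 5/23 + 8/45 = 246958/255645
Rounded to 4 decimal places: U = 0.9660
RM (Liu & Layland) bound for 4 tasks = 0.756828; compare with U = 246958/255645 (approx. 0.966019)
bound < U <= 1, so the RM sufficient condition is not met (inconclusive; an exact test such as response-time analysis is needed).

0.9660


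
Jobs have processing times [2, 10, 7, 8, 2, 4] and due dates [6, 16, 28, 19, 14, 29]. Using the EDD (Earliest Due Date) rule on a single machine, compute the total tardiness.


Sort by due date (EDD order): [(2, 6), (2, 14), (10, 16), (8, 19), (7, 28), (4, 29)]
Compute completion times and tardiness:
  Job 1: p=2, d=6, C=2, tardiness=max(0,2-6)=0
  Job 2: p=2, d=14, C=4, tardiness=max(0,4-14)=0
  Job 3: p=10, d=16, C=14, tardiness=max(0,14-16)=0
  Job 4: p=8, d=19, C=22, tardiness=max(0,22-19)=3
  Job 5: p=7, d=28, C=29, tardiness=max(0,29-28)=1
  Job 6: p=4, d=29, C=33, tardiness=max(0,33-29)=4
Total tardiness = 8

8


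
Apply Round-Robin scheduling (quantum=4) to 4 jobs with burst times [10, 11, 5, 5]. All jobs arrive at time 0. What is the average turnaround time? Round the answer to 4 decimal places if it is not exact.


Time quantum = 4
Execution trace:
  J1 runs 4 units, time = 4
  J2 runs 4 units, time = 8
  J3 runs 4 units, time = 12
  J4 runs 4 units, time = 16
  J1 runs 4 units, time = 20
  J2 runs 4 units, time = 24
  J3 runs 1 units, time = 25
  J4 runs 1 units, time = 26
  J1 runs 2 units, time = 28
  J2 runs 3 units, time = 31
Finish times: [28, 31, 25, 26]
Average turnaround = 110/4 = 27.5

27.5


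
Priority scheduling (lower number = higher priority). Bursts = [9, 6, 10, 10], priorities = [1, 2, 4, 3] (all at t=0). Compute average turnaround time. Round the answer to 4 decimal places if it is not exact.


Sort by priority (ascending = highest first):
Order: [(1, 9), (2, 6), (3, 10), (4, 10)]
Completion times:
  Priority 1, burst=9, C=9
  Priority 2, burst=6, C=15
  Priority 3, burst=10, C=25
  Priority 4, burst=10, C=35
Average turnaround = 84/4 = 21.0

21.0


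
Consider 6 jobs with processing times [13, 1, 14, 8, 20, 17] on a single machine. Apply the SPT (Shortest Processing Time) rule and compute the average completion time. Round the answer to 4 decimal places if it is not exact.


Sort jobs by processing time (SPT order): [1, 8, 13, 14, 17, 20]
Compute completion times sequentially:
  Job 1: processing = 1, completes at 1
  Job 2: processing = 8, completes at 9
  Job 3: processing = 13, completes at 22
  Job 4: processing = 14, completes at 36
  Job 5: processing = 17, completes at 53
  Job 6: processing = 20, completes at 73
Sum of completion times = 194
Average completion time = 194/6 = 32.3333

32.3333


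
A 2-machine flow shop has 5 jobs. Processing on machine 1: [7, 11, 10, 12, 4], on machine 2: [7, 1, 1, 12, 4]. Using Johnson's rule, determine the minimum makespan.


Apply Johnson's rule:
  Group 1 (a <= b): [(5, 4, 4), (1, 7, 7), (4, 12, 12)]
  Group 2 (a > b): [(2, 11, 1), (3, 10, 1)]
Optimal job order: [5, 1, 4, 2, 3]
Schedule:
  Job 5: M1 done at 4, M2 done at 8
  Job 1: M1 done at 11, M2 done at 18
  Job 4: M1 done at 23, M2 done at 35
  Job 2: M1 done at 34, M2 done at 36
  Job 3: M1 done at 44, M2 done at 45
Makespan = 45

45


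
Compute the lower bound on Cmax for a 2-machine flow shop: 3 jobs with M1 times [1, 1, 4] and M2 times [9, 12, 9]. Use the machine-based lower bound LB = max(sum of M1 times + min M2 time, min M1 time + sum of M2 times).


LB1 = sum(M1 times) + min(M2 times) = 6 + 9 = 15
LB2 = min(M1 times) + sum(M2 times) = 1 + 30 = 31
Lower bound = max(LB1, LB2) = max(15, 31) = 31

31
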